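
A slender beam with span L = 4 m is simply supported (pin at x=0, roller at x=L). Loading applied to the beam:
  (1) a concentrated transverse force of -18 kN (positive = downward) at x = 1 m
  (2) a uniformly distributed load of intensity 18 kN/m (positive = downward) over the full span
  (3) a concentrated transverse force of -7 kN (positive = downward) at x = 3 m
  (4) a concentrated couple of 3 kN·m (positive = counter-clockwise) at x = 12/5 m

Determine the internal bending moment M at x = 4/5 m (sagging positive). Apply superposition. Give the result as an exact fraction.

Load 1 — point force P=-18 kN at a=1 m (b=L-a=3):
  M_1 = Pbx/L  [x≤a] = (-18)·3·(4/5)/4 = -54/5 kN·m
Load 2 — uniform load w=18 kN/m over full span:
  M_2 = wx(L-x)/2 = 18·(4/5)·(4-(4/5))/2 = 576/25 kN·m
Load 3 — point force P=-7 kN at a=3 m (b=L-a=1):
  M_3 = Pbx/L  [x≤a] = (-7)·1·(4/5)/4 = -7/5 kN·m
Load 4 — applied couple M₀=3 kN·m at a=12/5 m (b=L-a=8/5):
  M_4 = M₀x/L  [x≤a] = 3·(4/5)/4 = 3/5 kN·m
Superposition: M = Σ M_i = 286/25 kN·m ≈ 11.440000 kN·m

M(4/5) = 286/25 kN·m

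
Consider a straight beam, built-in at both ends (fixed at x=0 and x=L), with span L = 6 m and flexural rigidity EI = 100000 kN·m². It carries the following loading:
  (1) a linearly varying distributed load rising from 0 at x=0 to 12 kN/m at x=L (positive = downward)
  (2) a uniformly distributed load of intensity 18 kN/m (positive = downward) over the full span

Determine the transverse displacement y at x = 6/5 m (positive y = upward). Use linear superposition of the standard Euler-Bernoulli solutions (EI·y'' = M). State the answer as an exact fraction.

Load 1 — triangular load w₀=12 kN/m (0→w₀ over full span):
  y_1 = -w₀x²(L-x)²(x+2L)/(120LEI) = -12·(6/5)²·(6-(6/5))²·((6/5)+2·6)/(120·6·100000) = -3564/48828125 m
Load 2 — uniform load w=18 kN/m over full span:
  y_2 = -wx²(L-x)²/(24EI) = -18·(6/5)²·(6-(6/5))²/(24·100000) = -486/1953125 m
Superposition: y = Σ y_i = -15714/48828125 m ≈ -0.000322 m

y(6/5) = -15714/48828125 m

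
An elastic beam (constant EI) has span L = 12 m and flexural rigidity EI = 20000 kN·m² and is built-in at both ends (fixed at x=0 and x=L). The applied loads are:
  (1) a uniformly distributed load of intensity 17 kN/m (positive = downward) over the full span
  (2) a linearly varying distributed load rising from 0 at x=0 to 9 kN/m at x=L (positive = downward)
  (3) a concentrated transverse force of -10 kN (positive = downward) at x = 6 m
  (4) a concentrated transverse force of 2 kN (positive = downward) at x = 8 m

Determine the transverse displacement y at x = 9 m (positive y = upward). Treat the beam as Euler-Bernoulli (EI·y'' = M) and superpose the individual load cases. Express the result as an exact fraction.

y(9) = -302911/9600000 m

Load 1 — uniform load w=17 kN/m over full span:
  y_1 = -wx²(L-x)²/(24EI) = -17·9²·(12-9)²/(24·20000) = -4131/160000 m
Load 2 — triangular load w₀=9 kN/m (0→w₀ over full span):
  y_2 = -w₀x²(L-x)²(x+2L)/(120LEI) = -9·9²·(12-9)²·(9+2·12)/(120·12·20000) = -24057/3200000 m
Load 3 — point force P=-10 kN at a=6 m (b=L-a=6):
  y_3 = -Pa²(L-x)²(3bL-(3b+a)(L-x))/(6L³EI)  [x>a] = -(-10)·6²·(12-9)²·(3·6·12-(3·6+6)·(12-9))/(6·12³·20000) = 9/4000 m
Load 4 — point force P=2 kN at a=8 m (b=L-a=4):
  y_4 = -Pa²(L-x)²(3bL-(3b+a)(L-x))/(6L³EI)  [x>a] = -2·8²·(12-9)²·(3·4·12-(3·4+8)·(12-9))/(6·12³·20000) = -7/15000 m
Superposition: y = Σ y_i = -302911/9600000 m ≈ -0.031553 m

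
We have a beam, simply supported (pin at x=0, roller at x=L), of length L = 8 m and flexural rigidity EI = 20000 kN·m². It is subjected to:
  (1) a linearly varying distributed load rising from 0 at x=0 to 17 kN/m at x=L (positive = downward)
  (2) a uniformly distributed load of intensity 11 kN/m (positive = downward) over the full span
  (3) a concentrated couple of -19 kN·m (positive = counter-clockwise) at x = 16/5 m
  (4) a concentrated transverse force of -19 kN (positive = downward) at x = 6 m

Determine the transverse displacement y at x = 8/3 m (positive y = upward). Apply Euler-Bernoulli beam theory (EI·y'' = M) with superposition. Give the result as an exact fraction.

y(8/3) = -3614099/91125000 m

Load 1 — triangular load w₀=17 kN/m (0→w₀ over full span):
  y_1 = -w₀x(7L⁴-10L²x²+3x⁴)/(360LEI) = -17·(8/3)·(7·8⁴-10·8²·(8/3)²+3·(8/3)⁴)/(360·8·20000) = -8704/455625 m
Load 2 — uniform load w=11 kN/m over full span:
  y_2 = -wx(L³-2Lx²+x³)/(24EI) = -11·(8/3)·(8³-2·8·(8/3)²+(8/3)³)/(24·20000) = -3872/151875 m
Load 3 — applied couple M₀=-19 kN·m at a=16/5 m (b=L-a=24/5):
  y_3 = (M₀x³/(6L)+C₁x)/EI  [x≤a] with C₁=M₀(3b²-L²)/(6L)=-152/75 = ((-19)·(8/3)³/(6·8)+(-152/75)·(8/3))/20000 = -817/1265625 m
Load 4 — point force P=-19 kN at a=6 m (b=L-a=2):
  y_4 = -Pbx(L²-b²-x²)/(6LEI)  [x≤a] = -(-19)·2·(8/3)·(8²-2²-(8/3)²)/(6·8·20000) = 2261/405000 m
Superposition: y = Σ y_i = -3614099/91125000 m ≈ -0.039661 m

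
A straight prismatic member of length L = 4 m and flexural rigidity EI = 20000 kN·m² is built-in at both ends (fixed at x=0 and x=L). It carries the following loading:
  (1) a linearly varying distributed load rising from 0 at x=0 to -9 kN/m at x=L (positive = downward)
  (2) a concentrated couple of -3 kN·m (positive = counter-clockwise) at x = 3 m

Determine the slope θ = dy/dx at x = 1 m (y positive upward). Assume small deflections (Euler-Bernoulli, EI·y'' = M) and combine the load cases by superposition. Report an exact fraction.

θ(1) = 867/6400000 rad

Load 1 — triangular load w₀=-9 kN/m (0→w₀ over full span):
  θ_1 = -w₀(2x(L-x)(L-2x)(x+2L)+x²(L-x)²)/(120LEI) = -(-9)·(2·1·(4-1)·(4-2·1)·(1+2·4)+1²·(4-1)²)/(120·4·20000) = 351/3200000 rad
Load 2 — applied couple M₀=-3 kN·m at a=3 m (b=L-a=1):
  θ_2 = (R_Ax²/2 - M_Ax)/EI  [x≤a] with R_A=-27/32, M_A=-15/16 = ((-27/32)·1²/2 - (-15/16)·1)/20000 = 33/1280000 rad
Superposition: θ = Σ θ_i = 867/6400000 rad ≈ 0.000135 rad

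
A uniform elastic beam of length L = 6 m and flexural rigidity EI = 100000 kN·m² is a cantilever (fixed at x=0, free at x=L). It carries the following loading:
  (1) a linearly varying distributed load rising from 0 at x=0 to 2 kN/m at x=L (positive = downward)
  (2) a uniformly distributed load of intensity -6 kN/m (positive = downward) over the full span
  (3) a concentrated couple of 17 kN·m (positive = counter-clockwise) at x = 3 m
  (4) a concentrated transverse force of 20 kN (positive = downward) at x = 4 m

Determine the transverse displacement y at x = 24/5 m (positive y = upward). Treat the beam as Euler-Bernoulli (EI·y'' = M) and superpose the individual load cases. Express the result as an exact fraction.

y(24/5) = 14436173/9375000000 m

Load 1 — triangular load w₀=2 kN/m (0→w₀ over full span):
  y_1 = (w₀Lx³/12-w₀L²x²/6-w₀x⁵/(120L))/EI = (2·6·(24/5)³/12-2·6²·(24/5)²/6-2·(24/5)⁵/(120·6))/100000 = -84456/48828125 m
Load 2 — uniform load w=-6 kN/m over full span:
  y_2 = -wx²(x²-4Lx+6L²)/(24EI) = -(-6)·(24/5)²·((24/5)²-4·6·(24/5)+6·6²)/(24·100000) = 13932/1953125 m
Load 3 — applied couple M₀=17 kN·m at a=3 m (b=L-a=3):
  y_3 = M₀a(2x-a)/(2EI)  [x>a] = 17·3·(2·(24/5)-3)/(2·100000) = 1683/1000000 m
Load 4 — point force P=20 kN at a=4 m (b=L-a=2):
  y_4 = -Pa²(3x-a)/(6EI)  [x>a] = -20·4²·(3·(24/5)-4)/(6·100000) = -52/9375 m
Superposition: y = Σ y_i = 14436173/9375000000 m ≈ 0.001540 m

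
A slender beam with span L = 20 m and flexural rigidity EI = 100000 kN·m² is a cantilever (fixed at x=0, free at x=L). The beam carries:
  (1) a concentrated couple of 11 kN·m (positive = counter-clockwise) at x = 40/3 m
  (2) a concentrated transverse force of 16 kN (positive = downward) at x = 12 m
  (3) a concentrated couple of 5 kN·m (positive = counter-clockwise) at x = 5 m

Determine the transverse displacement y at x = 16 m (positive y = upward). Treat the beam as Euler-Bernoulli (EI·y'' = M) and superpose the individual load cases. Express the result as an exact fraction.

Load 1 — applied couple M₀=11 kN·m at a=40/3 m (b=L-a=20/3):
  y_1 = M₀a(2x-a)/(2EI)  [x>a] = 11·(40/3)·(2·16-(40/3))/(2·100000) = 77/5625 m
Load 2 — point force P=16 kN at a=12 m (b=L-a=8):
  y_2 = -Pa²(3x-a)/(6EI)  [x>a] = -16·12²·(3·16-12)/(6·100000) = -432/3125 m
Load 3 — applied couple M₀=5 kN·m at a=5 m (b=L-a=15):
  y_3 = M₀a(2x-a)/(2EI)  [x>a] = 5·5·(2·16-5)/(2·100000) = 27/8000 m
Superposition: y = Σ y_i = -218117/1800000 m ≈ -0.121176 m

y(16) = -218117/1800000 m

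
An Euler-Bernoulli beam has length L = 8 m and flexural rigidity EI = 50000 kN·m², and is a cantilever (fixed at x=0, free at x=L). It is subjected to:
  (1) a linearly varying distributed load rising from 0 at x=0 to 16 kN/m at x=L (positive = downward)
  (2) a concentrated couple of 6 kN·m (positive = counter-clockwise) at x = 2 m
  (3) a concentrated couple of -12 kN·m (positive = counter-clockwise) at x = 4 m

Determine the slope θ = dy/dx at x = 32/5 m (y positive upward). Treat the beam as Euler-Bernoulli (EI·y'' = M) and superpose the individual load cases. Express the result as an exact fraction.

Load 1 — triangular load w₀=16 kN/m (0→w₀ over full span):
  θ_1 = (w₀Lx²/4-w₀L²x/3-w₀x⁴/(24L))/EI = (16·8·(32/5)²/4-16·8²·(32/5)/3-16·(32/5)⁴/(24·8))/50000 = -118784/5859375 rad
Load 2 — applied couple M₀=6 kN·m at a=2 m (b=L-a=6):
  θ_2 = M₀a/EI  [x>a] = 6·2/50000 = 3/12500 rad
Load 3 — applied couple M₀=-12 kN·m at a=4 m (b=L-a=4):
  θ_3 = M₀a/EI  [x>a] = (-12)·4/50000 = -3/3125 rad
Superposition: θ = Σ θ_i = -492011/23437500 rad ≈ -0.020992 rad

θ(32/5) = -492011/23437500 rad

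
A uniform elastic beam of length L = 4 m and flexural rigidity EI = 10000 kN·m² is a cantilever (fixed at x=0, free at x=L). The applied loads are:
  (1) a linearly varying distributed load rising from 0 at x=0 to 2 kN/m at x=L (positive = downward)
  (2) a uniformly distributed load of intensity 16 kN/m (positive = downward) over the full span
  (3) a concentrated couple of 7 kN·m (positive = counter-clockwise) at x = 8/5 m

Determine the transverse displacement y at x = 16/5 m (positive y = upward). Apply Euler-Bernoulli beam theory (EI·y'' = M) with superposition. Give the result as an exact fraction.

Load 1 — triangular load w₀=2 kN/m (0→w₀ over full span):
  y_1 = (w₀Lx³/12-w₀L²x²/6-w₀x⁵/(120L))/EI = (2·4·(16/5)³/12-2·4²·(16/5)²/6-2·(16/5)⁵/(120·4))/10000 = -100096/29296875 m
Load 2 — uniform load w=16 kN/m over full span:
  y_2 = -wx²(x²-4Lx+6L²)/(24EI) = -16·(16/5)²·((16/5)²-4·4·(16/5)+6·4²)/(24·10000) = -44032/1171875 m
Load 3 — applied couple M₀=7 kN·m at a=8/5 m (b=L-a=12/5):
  y_3 = M₀a(2x-a)/(2EI)  [x>a] = 7·(8/5)·(2·(16/5)-(8/5))/(2·10000) = 42/15625 m
Superposition: y = Σ y_i = -1122146/29296875 m ≈ -0.038303 m

y(16/5) = -1122146/29296875 m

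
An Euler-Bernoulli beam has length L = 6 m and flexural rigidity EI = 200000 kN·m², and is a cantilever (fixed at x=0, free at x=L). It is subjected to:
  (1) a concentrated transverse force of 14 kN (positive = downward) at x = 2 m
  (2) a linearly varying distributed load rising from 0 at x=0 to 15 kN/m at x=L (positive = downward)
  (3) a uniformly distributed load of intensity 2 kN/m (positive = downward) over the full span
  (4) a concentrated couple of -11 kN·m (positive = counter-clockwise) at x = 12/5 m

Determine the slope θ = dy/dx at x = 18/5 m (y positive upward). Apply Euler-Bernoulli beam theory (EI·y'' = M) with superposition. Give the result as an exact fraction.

Load 1 — point force P=14 kN at a=2 m (b=L-a=4):
  θ_1 = -Pa²/(2EI)  [x>a] = -14·2²/(2·200000) = -7/50000 rad
Load 2 — triangular load w₀=15 kN/m (0→w₀ over full span):
  θ_2 = (w₀Lx²/4-w₀L²x/3-w₀x⁴/(24L))/EI = (15·6·(18/5)²/4-15·6²·(18/5)/3-15·(18/5)⁴/(24·6))/200000 = -46737/25000000 rad
Load 3 — uniform load w=2 kN/m over full span:
  θ_3 = -wx(x²-3Lx+3L²)/(6EI) = -2·(18/5)·((18/5)²-3·6·(18/5)+3·6²)/(6·200000) = -1053/3125000 rad
Load 4 — applied couple M₀=-11 kN·m at a=12/5 m (b=L-a=18/5):
  θ_4 = M₀a/EI  [x>a] = (-11)·(12/5)/200000 = -33/250000 rad
Superposition: θ = Σ θ_i = -61961/25000000 rad ≈ -0.002478 rad

θ(18/5) = -61961/25000000 rad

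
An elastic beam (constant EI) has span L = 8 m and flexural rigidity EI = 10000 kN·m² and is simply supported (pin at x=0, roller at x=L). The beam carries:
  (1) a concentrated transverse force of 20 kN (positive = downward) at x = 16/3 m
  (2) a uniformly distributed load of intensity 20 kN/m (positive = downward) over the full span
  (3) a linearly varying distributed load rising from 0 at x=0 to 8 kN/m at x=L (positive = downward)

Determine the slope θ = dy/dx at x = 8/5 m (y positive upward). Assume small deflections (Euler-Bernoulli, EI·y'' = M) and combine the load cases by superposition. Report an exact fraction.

Load 1 — point force P=20 kN at a=16/3 m (b=L-a=8/3):
  θ_1 = -Pb(L²-b²-3x²)/(6LEI)  [x≤a] = -20·(8/3)·(8²-(8/3)²-3·(8/5)²)/(6·8·10000) = -1384/253125 rad
Load 2 — uniform load w=20 kN/m over full span:
  θ_2 = -w(L³-6Lx²+4x³)/(24EI) = -20·(8³-6·8·(8/5)²+4·(8/5)³)/(24·10000) = -528/15625 rad
Load 3 — triangular load w₀=8 kN/m (0→w₀ over full span):
  θ_3 = -w₀(7L⁴-30L²x²+15x⁴)/(360LEI) = -8·(7·8⁴-30·8²·(8/5)²+15·(8/5)⁴)/(360·8·10000) = -23296/3515625 rad
Superposition: θ = Σ θ_i = -1451864/31640625 rad ≈ -0.045886 rad

θ(8/5) = -1451864/31640625 rad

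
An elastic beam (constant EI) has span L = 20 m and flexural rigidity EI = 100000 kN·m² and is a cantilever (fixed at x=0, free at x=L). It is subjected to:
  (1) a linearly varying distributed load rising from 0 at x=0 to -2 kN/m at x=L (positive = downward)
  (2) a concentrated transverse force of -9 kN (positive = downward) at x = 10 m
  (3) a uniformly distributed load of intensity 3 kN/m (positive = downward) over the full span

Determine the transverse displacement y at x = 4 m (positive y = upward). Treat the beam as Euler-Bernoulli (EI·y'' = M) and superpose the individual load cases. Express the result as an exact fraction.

Load 1 — triangular load w₀=-2 kN/m (0→w₀ over full span):
  y_1 = (w₀Lx³/12-w₀L²x²/6-w₀x⁵/(120L))/EI = ((-2)·20·4³/12-(-2)·20²·4²/6-(-2)·4⁵/(120·20))/100000 = 4502/234375 m
Load 2 — point force P=-9 kN at a=10 m (b=L-a=10):
  y_2 = -Px²(3a-x)/(6EI)  [x≤a] = -(-9)·4²·(3·10-4)/(6·100000) = 39/6250 m
Load 3 — uniform load w=3 kN/m over full span:
  y_3 = -wx²(x²-4Lx+6L²)/(24EI) = -3·4²·(4²-4·20·4+6·20²)/(24·100000) = -131/3125 m
Superposition: y = Σ y_i = -7721/468750 m ≈ -0.016471 m

y(4) = -7721/468750 m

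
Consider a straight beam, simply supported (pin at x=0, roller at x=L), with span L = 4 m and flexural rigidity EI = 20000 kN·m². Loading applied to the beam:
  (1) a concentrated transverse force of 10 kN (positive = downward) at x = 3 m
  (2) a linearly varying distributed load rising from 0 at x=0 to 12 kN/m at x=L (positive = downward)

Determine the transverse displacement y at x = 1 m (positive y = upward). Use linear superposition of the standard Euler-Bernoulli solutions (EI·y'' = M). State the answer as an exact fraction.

Load 1 — point force P=10 kN at a=3 m (b=L-a=1):
  y_1 = -Pbx(L²-b²-x²)/(6LEI)  [x≤a] = -10·1·1·(4²-1²-1²)/(6·4·20000) = -7/24000 m
Load 2 — triangular load w₀=12 kN/m (0→w₀ over full span):
  y_2 = -w₀x(7L⁴-10L²x²+3x⁴)/(360LEI) = -12·1·(7·4⁴-10·4²·1²+3·1⁴)/(360·4·20000) = -109/160000 m
Superposition: y = Σ y_i = -467/480000 m ≈ -0.000973 m

y(1) = -467/480000 m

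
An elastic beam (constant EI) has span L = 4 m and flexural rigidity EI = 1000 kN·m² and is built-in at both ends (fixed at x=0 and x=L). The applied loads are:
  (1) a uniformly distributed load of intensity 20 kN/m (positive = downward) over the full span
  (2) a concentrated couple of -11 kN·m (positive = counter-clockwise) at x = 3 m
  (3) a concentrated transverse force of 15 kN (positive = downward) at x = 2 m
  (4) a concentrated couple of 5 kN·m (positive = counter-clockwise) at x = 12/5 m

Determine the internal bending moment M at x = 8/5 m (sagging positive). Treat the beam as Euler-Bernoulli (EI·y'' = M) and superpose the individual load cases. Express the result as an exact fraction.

M(8/5) = 19201/1200 kN·m

Load 1 — uniform load w=20 kN/m over full span:
  M_1 = wLx/2 - wL²/12 - wx²/2 = 20·4·(8/5)/2 - 20·4²/12 - 20·(8/5)²/2 = 176/15 kN·m
Load 2 — applied couple M₀=-11 kN·m at a=3 m (b=L-a=1):
  M_2 = R_Ax - M_A  [x≤a] with R_A=-99/32, M_A=-55/16 = (-99/32)·(8/5) - (-55/16) = -121/80 kN·m
Load 3 — point force P=15 kN at a=2 m (b=L-a=2):
  M_3 = Pb²(3a+b)x/L³ - Pab²/L²  [x≤a] = 15·2²·(3·2+2)·(8/5)/4³ - 15·2·2²/4² = 9/2 kN·m
Load 4 — applied couple M₀=5 kN·m at a=12/5 m (b=L-a=8/5):
  M_4 = R_Ax - M_A  [x≤a] with R_A=9/5, M_A=8/5 = (9/5)·(8/5) - (8/5) = 32/25 kN·m
Superposition: M = Σ M_i = 19201/1200 kN·m ≈ 16.000833 kN·m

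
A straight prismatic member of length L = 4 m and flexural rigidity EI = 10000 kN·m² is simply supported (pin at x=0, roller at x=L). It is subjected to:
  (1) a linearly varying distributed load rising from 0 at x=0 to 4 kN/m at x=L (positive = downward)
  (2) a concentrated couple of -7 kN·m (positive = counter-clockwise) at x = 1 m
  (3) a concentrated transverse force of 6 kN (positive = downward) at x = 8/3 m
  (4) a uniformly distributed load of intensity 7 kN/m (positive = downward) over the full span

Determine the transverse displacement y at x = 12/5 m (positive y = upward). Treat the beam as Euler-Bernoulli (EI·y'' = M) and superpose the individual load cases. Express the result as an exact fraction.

y(12/5) = -5671237/1406250000 m

Load 1 — triangular load w₀=4 kN/m (0→w₀ over full span):
  y_1 = -w₀x(7L⁴-10L²x²+3x⁴)/(360LEI) = -4·(12/5)·(7·4⁴-10·4²·(12/5)²+3·(12/5)⁴)/(360·4·10000) = -18944/29296875 m
Load 2 — applied couple M₀=-7 kN·m at a=1 m (b=L-a=3):
  y_2 = (M₀x³/(6L)-M₀(x-a)²/2+C₁x)/EI  [x>a] with C₁=M₀(3b²-L²)/(6L)=-77/24 = ((-7)·(12/5)³/(6·4)-(-7)·((12/5)-1)²/2+(-77/24)·(12/5))/10000 = -609/1250000 m
Load 3 — point force P=6 kN at a=8/3 m (b=L-a=4/3):
  y_3 = -Pbx(L²-b²-x²)/(6LEI)  [x≤a] = -6·(4/3)·(12/5)·(4²-(4/3)²-(12/5)²)/(6·4·10000) = -476/703125 m
Load 4 — uniform load w=7 kN/m over full span:
  y_4 = -wx(L³-2Lx²+x³)/(24EI) = -7·(12/5)·(4³-2·4·(12/5)²+(12/5)³)/(24·10000) = -868/390625 m
Superposition: y = Σ y_i = -5671237/1406250000 m ≈ -0.004033 m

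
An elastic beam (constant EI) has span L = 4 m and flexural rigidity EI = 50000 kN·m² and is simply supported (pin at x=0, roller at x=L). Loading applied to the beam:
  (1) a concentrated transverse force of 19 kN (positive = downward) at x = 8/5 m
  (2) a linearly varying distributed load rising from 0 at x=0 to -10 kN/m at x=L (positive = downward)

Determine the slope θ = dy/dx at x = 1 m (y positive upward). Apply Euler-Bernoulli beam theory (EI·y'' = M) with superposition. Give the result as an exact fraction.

Load 1 — point force P=19 kN at a=8/5 m (b=L-a=12/5):
  θ_1 = -Pb(L²-b²-3x²)/(6LEI)  [x≤a] = -19·(12/5)·(4²-(12/5)²-3·1²)/(6·4·50000) = -3439/12500000 rad
Load 2 — triangular load w₀=-10 kN/m (0→w₀ over full span):
  θ_2 = -w₀(7L⁴-30L²x²+15x⁴)/(360LEI) = -(-10)·(7·4⁴-30·4²·1²+15·1⁴)/(360·4·50000) = 1327/7200000 rad
Superposition: θ = Σ θ_i = -81733/900000000 rad ≈ -0.000091 rad

θ(1) = -81733/900000000 rad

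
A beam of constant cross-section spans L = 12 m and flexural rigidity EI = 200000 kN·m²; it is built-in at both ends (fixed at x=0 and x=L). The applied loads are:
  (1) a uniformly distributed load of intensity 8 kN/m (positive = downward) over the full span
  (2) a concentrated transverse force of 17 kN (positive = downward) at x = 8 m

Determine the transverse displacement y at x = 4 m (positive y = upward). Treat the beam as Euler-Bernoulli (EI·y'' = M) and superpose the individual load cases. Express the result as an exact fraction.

y(4) = -1051/506250 m

Load 1 — uniform load w=8 kN/m over full span:
  y_1 = -wx²(L-x)²/(24EI) = -8·4²·(12-4)²/(24·200000) = -16/9375 m
Load 2 — point force P=17 kN at a=8 m (b=L-a=4):
  y_2 = -Pb²x²(3aL-(3a+b)x)/(6L³EI)  [x≤a] = -17·4²·4²·(3·8·12-(3·8+4)·4)/(6·12³·200000) = -187/506250 m
Superposition: y = Σ y_i = -1051/506250 m ≈ -0.002076 m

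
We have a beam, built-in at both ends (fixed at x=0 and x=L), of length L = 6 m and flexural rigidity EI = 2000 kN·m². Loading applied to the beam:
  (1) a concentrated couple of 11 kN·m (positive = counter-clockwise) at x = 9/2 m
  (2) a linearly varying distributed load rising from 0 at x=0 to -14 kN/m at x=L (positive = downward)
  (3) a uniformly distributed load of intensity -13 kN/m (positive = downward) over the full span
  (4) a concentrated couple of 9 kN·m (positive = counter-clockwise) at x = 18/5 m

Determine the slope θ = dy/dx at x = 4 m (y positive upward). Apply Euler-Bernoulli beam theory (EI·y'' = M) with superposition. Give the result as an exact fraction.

θ(4) = -19021/1800000 rad

Load 1 — applied couple M₀=11 kN·m at a=9/2 m (b=L-a=3/2):
  θ_1 = (R_Ax²/2 - M_Ax)/EI  [x≤a] with R_A=33/16, M_A=55/16 = ((33/16)·4²/2 - (55/16)·4)/2000 = 11/8000 rad
Load 2 — triangular load w₀=-14 kN/m (0→w₀ over full span):
  θ_2 = -w₀(2x(L-x)(L-2x)(x+2L)+x²(L-x)²)/(120LEI) = -(-14)·(2·4·(6-4)·(6-2·4)·(4+2·6)+4²·(6-4)²)/(120·6·2000) = -49/11250 rad
Load 3 — uniform load w=-13 kN/m over full span:
  θ_3 = -wx(L-x)(L-2x)/(12EI) = -(-13)·4·(6-4)·(6-2·4)/(12·2000) = -13/1500 rad
Load 4 — applied couple M₀=9 kN·m at a=18/5 m (b=L-a=12/5):
  θ_4 = (R_Ax²/2 - M_Ax - M₀(x-a))/EI  [x>a] with R_A=54/25, M_A=72/25 = ((54/25)·4²/2 - (72/25)·4 - 9·(4-(18/5)))/2000 = 27/25000 rad
Superposition: θ = Σ θ_i = -19021/1800000 rad ≈ -0.010567 rad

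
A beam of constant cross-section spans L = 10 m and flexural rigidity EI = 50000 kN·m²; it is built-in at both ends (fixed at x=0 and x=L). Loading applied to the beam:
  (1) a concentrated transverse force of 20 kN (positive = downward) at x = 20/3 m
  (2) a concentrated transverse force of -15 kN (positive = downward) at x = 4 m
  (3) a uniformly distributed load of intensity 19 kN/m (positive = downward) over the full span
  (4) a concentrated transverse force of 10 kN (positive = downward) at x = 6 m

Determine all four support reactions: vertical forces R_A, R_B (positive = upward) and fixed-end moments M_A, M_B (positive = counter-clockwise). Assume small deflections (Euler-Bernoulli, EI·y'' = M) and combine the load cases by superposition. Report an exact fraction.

Load 1 — point force P=20 kN at a=20/3 m (b=L-a=10/3):
  R_A = Pb²(3a+b)/L³ = 20·(10/3)²·(3·(20/3)+(10/3))/10³ = 140/27 kN
  M_A = Pab²/L² = 20·(20/3)·(10/3)²/10² = 400/27 kN·m
  R_B = Pa²(a+3b)/L³ = 20·(20/3)²·((20/3)+3·(10/3))/10³ = 400/27 kN
  M_B = -Pa²b/L² = -20·(20/3)²·(10/3)/10² = -800/27 kN·m
Load 2 — point force P=-15 kN at a=4 m (b=L-a=6):
  R_A = Pb²(3a+b)/L³ = (-15)·6²·(3·4+6)/10³ = -243/25 kN
  M_A = Pab²/L² = (-15)·4·6²/10² = -108/5 kN·m
  R_B = Pa²(a+3b)/L³ = (-15)·4²·(4+3·6)/10³ = -132/25 kN
  M_B = -Pa²b/L² = -(-15)·4²·6/10² = 72/5 kN·m
Load 3 — uniform load w=19 kN/m over full span:
  R_A = wL/2 = 19·10/2 = 95 kN
  M_A = wL²/12 = 19·10²/12 = 475/3 kN·m
  R_B = wL/2 = 19·10/2 = 95 kN
  M_B = -wL²/12 = -19·10²/12 = -475/3 kN·m
Load 4 — point force P=10 kN at a=6 m (b=L-a=4):
  R_A = Pb²(3a+b)/L³ = 10·4²·(3·6+4)/10³ = 88/25 kN
  M_A = Pab²/L² = 10·6·4²/10² = 48/5 kN·m
  R_B = Pa²(a+3b)/L³ = 10·6²·(6+3·4)/10³ = 162/25 kN
  M_B = -Pa²b/L² = -10·6²·4/10² = -72/5 kN·m
Superposition: R_A = 12688/135 kN, M_A = 4351/27 kN·m, R_B = 14987/135 kN, M_B = -5075/27 kN·m

R_A = 12688/135 kN, M_A = 4351/27 kN·m, R_B = 14987/135 kN, M_B = -5075/27 kN·m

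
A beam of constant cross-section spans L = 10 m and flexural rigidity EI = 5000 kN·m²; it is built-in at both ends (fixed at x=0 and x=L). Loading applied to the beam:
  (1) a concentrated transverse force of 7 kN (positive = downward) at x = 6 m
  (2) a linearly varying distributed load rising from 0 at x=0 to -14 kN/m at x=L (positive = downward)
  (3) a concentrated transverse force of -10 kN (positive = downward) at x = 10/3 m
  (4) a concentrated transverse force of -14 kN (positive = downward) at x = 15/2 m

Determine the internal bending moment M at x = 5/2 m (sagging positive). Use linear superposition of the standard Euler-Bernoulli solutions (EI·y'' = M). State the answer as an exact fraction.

M(5/2) = -115721/21600 kN·m

Load 1 — point force P=7 kN at a=6 m (b=L-a=4):
  M_1 = Pb²(3a+b)x/L³ - Pab²/L²  [x≤a] = 7·4²·(3·6+4)·(5/2)/10³ - 7·6·4²/10² = -14/25 kN·m
Load 2 — triangular load w₀=-14 kN/m (0→w₀ over full span):
  M_2 = 3w₀Lx/20 - w₀L²/30 - w₀x³/(6L) = 3·(-14)·10·(5/2)/20 - (-14)·10²/30 - (-14)·(5/2)³/(6·10) = -35/16 kN·m
Load 3 — point force P=-10 kN at a=10/3 m (b=L-a=20/3):
  M_3 = Pb²(3a+b)x/L³ - Pab²/L²  [x≤a] = (-10)·(20/3)²·(3·(10/3)+(20/3))·(5/2)/10³ - (-10)·(10/3)·(20/3)²/10² = -100/27 kN·m
Load 4 — point force P=-14 kN at a=15/2 m (b=L-a=5/2):
  M_4 = Pb²(3a+b)x/L³ - Pab²/L²  [x≤a] = (-14)·(5/2)²·(3·(15/2)+(5/2))·(5/2)/10³ - (-14)·(15/2)·(5/2)²/10² = 35/32 kN·m
Superposition: M = Σ M_i = -115721/21600 kN·m ≈ -5.357454 kN·m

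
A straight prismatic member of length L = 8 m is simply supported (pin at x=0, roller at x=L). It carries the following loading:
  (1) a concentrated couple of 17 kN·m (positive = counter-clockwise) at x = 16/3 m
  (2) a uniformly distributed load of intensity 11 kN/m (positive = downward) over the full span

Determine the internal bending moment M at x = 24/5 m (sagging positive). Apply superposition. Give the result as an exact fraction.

M(24/5) = 2367/25 kN·m

Load 1 — applied couple M₀=17 kN·m at a=16/3 m (b=L-a=8/3):
  M_1 = M₀x/L  [x≤a] = 17·(24/5)/8 = 51/5 kN·m
Load 2 — uniform load w=11 kN/m over full span:
  M_2 = wx(L-x)/2 = 11·(24/5)·(8-(24/5))/2 = 2112/25 kN·m
Superposition: M = Σ M_i = 2367/25 kN·m ≈ 94.680000 kN·m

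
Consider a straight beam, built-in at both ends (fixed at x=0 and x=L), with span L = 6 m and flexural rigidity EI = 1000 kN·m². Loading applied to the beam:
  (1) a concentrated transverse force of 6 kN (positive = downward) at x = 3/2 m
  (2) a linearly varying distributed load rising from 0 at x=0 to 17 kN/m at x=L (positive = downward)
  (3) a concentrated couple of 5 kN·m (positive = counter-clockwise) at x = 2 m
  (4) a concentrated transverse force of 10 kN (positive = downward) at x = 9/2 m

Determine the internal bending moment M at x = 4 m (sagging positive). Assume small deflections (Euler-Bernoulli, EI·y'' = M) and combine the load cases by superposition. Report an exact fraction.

M(4) = 4913/360 kN·m

Load 1 — point force P=6 kN at a=3/2 m (b=L-a=9/2):
  M_1 = Pa²(a+3b)(L-x)/L³ - Pa²b/L²  [x>a] = 6·(3/2)²·((3/2)+3·(9/2))·(6-4)/6³ - 6·(3/2)²·(9/2)/6² = 3/16 kN·m
Load 2 — triangular load w₀=17 kN/m (0→w₀ over full span):
  M_2 = 3w₀Lx/20 - w₀L²/30 - w₀x³/(6L) = 3·17·6·4/20 - 17·6²/30 - 17·4³/(6·6) = 476/45 kN·m
Load 3 — applied couple M₀=5 kN·m at a=2 m (b=L-a=4):
  M_3 = R_Ax - M_A - M₀  [x>a] with R_A=10/9, M_A=0 = (10/9)·4 - 0 - 5 = -5/9 kN·m
Load 4 — point force P=10 kN at a=9/2 m (b=L-a=3/2):
  M_4 = Pb²(3a+b)x/L³ - Pab²/L²  [x≤a] = 10·(3/2)²·(3·(9/2)+(3/2))·4/6³ - 10·(9/2)·(3/2)²/6² = 55/16 kN·m
Superposition: M = Σ M_i = 4913/360 kN·m ≈ 13.647222 kN·m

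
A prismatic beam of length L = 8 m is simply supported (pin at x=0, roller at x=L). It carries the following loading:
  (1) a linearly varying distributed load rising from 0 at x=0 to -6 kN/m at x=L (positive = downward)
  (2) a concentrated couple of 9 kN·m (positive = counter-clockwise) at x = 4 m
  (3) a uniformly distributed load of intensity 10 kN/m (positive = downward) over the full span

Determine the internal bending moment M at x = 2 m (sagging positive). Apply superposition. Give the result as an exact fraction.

Load 1 — triangular load w₀=-6 kN/m (0→w₀ over full span):
  M_1 = w₀Lx/6 - w₀x³/(6L) = (-6)·8·2/6 - (-6)·2³/(6·8) = -15 kN·m
Load 2 — applied couple M₀=9 kN·m at a=4 m (b=L-a=4):
  M_2 = M₀x/L  [x≤a] = 9·2/8 = 9/4 kN·m
Load 3 — uniform load w=10 kN/m over full span:
  M_3 = wx(L-x)/2 = 10·2·(8-2)/2 = 60 kN·m
Superposition: M = Σ M_i = 189/4 kN·m ≈ 47.250000 kN·m

M(2) = 189/4 kN·m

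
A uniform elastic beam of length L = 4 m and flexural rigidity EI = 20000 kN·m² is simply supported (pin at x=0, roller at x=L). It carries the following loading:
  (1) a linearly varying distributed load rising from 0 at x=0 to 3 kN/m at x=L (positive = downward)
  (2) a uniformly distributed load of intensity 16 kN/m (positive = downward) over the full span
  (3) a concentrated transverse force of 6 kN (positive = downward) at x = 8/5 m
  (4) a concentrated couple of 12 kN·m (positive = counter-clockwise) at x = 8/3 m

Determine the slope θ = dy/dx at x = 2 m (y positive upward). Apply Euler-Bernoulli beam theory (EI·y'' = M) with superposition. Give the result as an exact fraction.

Load 1 — triangular load w₀=3 kN/m (0→w₀ over full span):
  θ_1 = -w₀(7L⁴-30L²x²+15x⁴)/(360LEI) = -3·(7·4⁴-30·4²·2²+15·2⁴)/(360·4·20000) = -7/600000 rad
Load 2 — uniform load w=16 kN/m over full span:
  θ_2 = -w(L³-6Lx²+4x³)/(24EI) = -16·(4³-6·4·2²+4·2³)/(24·20000) = 0 rad
Load 3 — point force P=6 kN at a=8/5 m (b=L-a=12/5):
  θ_3 = -Pa(2L²-6Lx+3x²+a²)/(6LEI)  [x>a] = -6·(8/5)·(2·4²-6·4·2+3·2²+(8/5)²)/(6·4·20000) = 9/312500 rad
Load 4 — applied couple M₀=12 kN·m at a=8/3 m (b=L-a=4/3):
  θ_4 = (M₀x²/(2L)+C₁)/EI  [x≤a] with C₁=M₀(3b²-L²)/(6L)=-16/3 = (12·2²/(2·4)+(-16/3))/20000 = 1/30000 rad
Superposition: θ = Σ θ_i = 757/15000000 rad ≈ 0.000050 rad

θ(2) = 757/15000000 rad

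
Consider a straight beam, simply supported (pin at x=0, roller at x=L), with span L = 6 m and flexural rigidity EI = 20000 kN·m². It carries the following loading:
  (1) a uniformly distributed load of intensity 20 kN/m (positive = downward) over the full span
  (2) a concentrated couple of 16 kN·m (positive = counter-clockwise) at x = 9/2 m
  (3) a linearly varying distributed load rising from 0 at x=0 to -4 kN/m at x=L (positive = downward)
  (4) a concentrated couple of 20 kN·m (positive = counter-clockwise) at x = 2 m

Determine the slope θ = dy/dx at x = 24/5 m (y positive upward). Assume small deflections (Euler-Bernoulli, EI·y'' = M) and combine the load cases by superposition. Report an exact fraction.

Load 1 — uniform load w=20 kN/m over full span:
  θ_1 = -w(L³-6Lx²+4x³)/(24EI) = -20·(6³-6·6·(24/5)²+4·(24/5)³)/(24·20000) = 891/125000 rad
Load 2 — applied couple M₀=16 kN·m at a=9/2 m (b=L-a=3/2):
  θ_2 = (M₀x²/(2L)-M₀(x-a)+C₁)/EI  [x>a] with C₁=M₀(3b²-L²)/(6L)=-13 = (16·(24/5)²/(2·6)-16·((24/5)-(9/2))+(-13))/20000 = 323/500000 rad
Load 3 — triangular load w₀=-4 kN/m (0→w₀ over full span):
  θ_3 = -w₀(7L⁴-30L²x²+15x⁴)/(360LEI) = -(-4)·(7·6⁴-30·6²·(24/5)²+15·(24/5)⁴)/(360·6·20000) = -2271/3125000 rad
Load 4 — applied couple M₀=20 kN·m at a=2 m (b=L-a=4):
  θ_4 = (M₀x²/(2L)-M₀(x-a)+C₁)/EI  [x>a] with C₁=M₀(3b²-L²)/(6L)=20/3 = (20·(24/5)²/(2·6)-20·((24/5)-2)+(20/3))/20000 = -41/75000 rad
Superposition: θ = Σ θ_i = 243773/37500000 rad ≈ 0.006501 rad

θ(24/5) = 243773/37500000 rad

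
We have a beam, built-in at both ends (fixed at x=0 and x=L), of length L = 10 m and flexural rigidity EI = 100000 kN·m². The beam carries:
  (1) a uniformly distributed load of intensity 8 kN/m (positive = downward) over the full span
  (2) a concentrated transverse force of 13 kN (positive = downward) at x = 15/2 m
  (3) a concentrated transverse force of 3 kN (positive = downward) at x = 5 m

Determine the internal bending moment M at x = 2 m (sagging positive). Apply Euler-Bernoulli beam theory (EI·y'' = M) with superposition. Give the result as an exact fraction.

Load 1 — uniform load w=8 kN/m over full span:
  M_1 = wLx/2 - wL²/12 - wx²/2 = 8·10·2/2 - 8·10²/12 - 8·2²/2 = -8/3 kN·m
Load 2 — point force P=13 kN at a=15/2 m (b=L-a=5/2):
  M_2 = Pb²(3a+b)x/L³ - Pab²/L²  [x≤a] = 13·(5/2)²·(3·(15/2)+(5/2))·2/10³ - 13·(15/2)·(5/2)²/10² = -65/32 kN·m
Load 3 — point force P=3 kN at a=5 m (b=L-a=5):
  M_3 = Pb²(3a+b)x/L³ - Pab²/L²  [x≤a] = 3·5²·(3·5+5)·2/10³ - 3·5·5²/10² = -3/4 kN·m
Superposition: M = Σ M_i = -523/96 kN·m ≈ -5.447917 kN·m

M(2) = -523/96 kN·m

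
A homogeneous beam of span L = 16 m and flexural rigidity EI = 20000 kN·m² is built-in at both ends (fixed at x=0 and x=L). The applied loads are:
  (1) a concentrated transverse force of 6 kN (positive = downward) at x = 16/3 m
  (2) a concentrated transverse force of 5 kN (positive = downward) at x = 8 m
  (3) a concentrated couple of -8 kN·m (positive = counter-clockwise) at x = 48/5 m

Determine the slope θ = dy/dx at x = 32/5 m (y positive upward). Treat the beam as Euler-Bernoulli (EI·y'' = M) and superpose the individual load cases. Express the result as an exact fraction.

θ(32/5) = -854/1171875 rad

Load 1 — point force P=6 kN at a=16/3 m (b=L-a=32/3):
  θ_1 = Pa²(L-x)(2bL-(3b+a)(L-x))/(2L³EI)  [x>a] = 6·(16/3)²·(16-(32/5))·(2·(32/3)·16-(3·(32/3)+(16/3))·(16-(32/5)))/(2·16³·20000) = -8/46875 rad
Load 2 — point force P=5 kN at a=8 m (b=L-a=8):
  θ_2 = -Pb²x(2aL-(3a+b)x)/(2L³EI)  [x≤a] = -5·8²·(32/5)·(2·8·16-(3·8+8)·(32/5))/(2·16³·20000) = -2/3125 rad
Load 3 — applied couple M₀=-8 kN·m at a=48/5 m (b=L-a=32/5):
  θ_3 = (R_Ax²/2 - M_Ax)/EI  [x≤a] with R_A=-18/25, M_A=-64/25 = ((-18/25)·(32/5)²/2 - (-64/25)·(32/5))/20000 = 32/390625 rad
Superposition: θ = Σ θ_i = -854/1171875 rad ≈ -0.000729 rad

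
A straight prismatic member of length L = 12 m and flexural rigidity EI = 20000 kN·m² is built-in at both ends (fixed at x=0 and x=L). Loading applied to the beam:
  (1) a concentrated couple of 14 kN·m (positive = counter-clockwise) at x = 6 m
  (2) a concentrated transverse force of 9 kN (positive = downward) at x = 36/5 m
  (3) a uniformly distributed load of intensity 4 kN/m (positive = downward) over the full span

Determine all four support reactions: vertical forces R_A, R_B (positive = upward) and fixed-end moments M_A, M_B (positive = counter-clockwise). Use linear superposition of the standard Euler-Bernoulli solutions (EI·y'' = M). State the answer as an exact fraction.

R_A = 14459/500 kN, M_A = 15467/250 kN·m, R_B = 14041/500 kN, M_B = -15013/250 kN·m

Load 1 — applied couple M₀=14 kN·m at a=6 m (b=L-a=6):
  R_A = 6M₀ab/L³ = 6·14·6·6/12³ = 7/4 kN
  M_A = M₀b(2a-b)/L² = 14·6·(2·6-6)/12² = 7/2 kN·m
  R_B = -6M₀ab/L³ = -6·14·6·6/12³ = -7/4 kN
  M_B = M₀a(2b-a)/L² = 14·6·(2·6-6)/12² = 7/2 kN·m
Load 2 — point force P=9 kN at a=36/5 m (b=L-a=24/5):
  R_A = Pb²(3a+b)/L³ = 9·(24/5)²·(3·(36/5)+(24/5))/12³ = 396/125 kN
  M_A = Pab²/L² = 9·(36/5)·(24/5)²/12² = 1296/125 kN·m
  R_B = Pa²(a+3b)/L³ = 9·(36/5)²·((36/5)+3·(24/5))/12³ = 729/125 kN
  M_B = -Pa²b/L² = -9·(36/5)²·(24/5)/12² = -1944/125 kN·m
Load 3 — uniform load w=4 kN/m over full span:
  R_A = wL/2 = 4·12/2 = 24 kN
  M_A = wL²/12 = 4·12²/12 = 48 kN·m
  R_B = wL/2 = 4·12/2 = 24 kN
  M_B = -wL²/12 = -4·12²/12 = -48 kN·m
Superposition: R_A = 14459/500 kN, M_A = 15467/250 kN·m, R_B = 14041/500 kN, M_B = -15013/250 kN·m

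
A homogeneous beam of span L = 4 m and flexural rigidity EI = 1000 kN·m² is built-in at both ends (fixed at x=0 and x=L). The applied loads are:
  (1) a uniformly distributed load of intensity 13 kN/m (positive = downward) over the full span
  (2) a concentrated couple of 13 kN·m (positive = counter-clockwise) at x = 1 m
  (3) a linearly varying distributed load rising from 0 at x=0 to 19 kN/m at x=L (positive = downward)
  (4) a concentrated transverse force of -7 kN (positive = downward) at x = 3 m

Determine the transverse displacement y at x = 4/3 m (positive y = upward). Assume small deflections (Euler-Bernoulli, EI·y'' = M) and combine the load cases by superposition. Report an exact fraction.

Load 1 — uniform load w=13 kN/m over full span:
  y_1 = -wx²(L-x)²/(24EI) = -13·(4/3)²·(4-(4/3))²/(24·1000) = -208/30375 m
Load 2 — applied couple M₀=13 kN·m at a=1 m (b=L-a=3):
  y_2 = (R_Ax³/6 - M_Ax²/2 - M₀(x-a)²/2)/EI  [x>a] with R_A=117/32, M_A=-39/16 = ((117/32)·(4/3)³/6 - (-39/16)·(4/3)²/2 - 13·((4/3)-1)²/2)/1000 = 13/4500 m
Load 3 — triangular load w₀=19 kN/m (0→w₀ over full span):
  y_3 = -w₀x²(L-x)²(x+2L)/(120LEI) = -19·(4/3)²·(4-(4/3))²·((4/3)+2·4)/(120·4·1000) = -2128/455625 m
Load 4 — point force P=-7 kN at a=3 m (b=L-a=1):
  y_4 = -Pb²x²(3aL-(3a+b)x)/(6L³EI)  [x≤a] = -(-7)·1²·(4/3)²·(3·3·4-(3·3+1)·(4/3))/(6·4³·1000) = 119/162000 m
Superposition: y = Σ y_i = -57553/7290000 m ≈ -0.007895 m

y(4/3) = -57553/7290000 m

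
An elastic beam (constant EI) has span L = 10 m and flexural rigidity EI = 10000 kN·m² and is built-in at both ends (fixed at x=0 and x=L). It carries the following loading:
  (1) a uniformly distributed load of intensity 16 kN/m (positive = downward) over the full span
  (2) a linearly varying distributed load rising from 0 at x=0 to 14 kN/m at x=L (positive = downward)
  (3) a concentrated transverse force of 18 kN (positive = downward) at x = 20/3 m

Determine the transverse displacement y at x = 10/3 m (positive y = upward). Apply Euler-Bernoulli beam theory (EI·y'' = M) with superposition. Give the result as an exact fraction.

y(10/3) = -371/7290 m

Load 1 — uniform load w=16 kN/m over full span:
  y_1 = -wx²(L-x)²/(24EI) = -16·(10/3)²·(10-(10/3))²/(24·10000) = -8/243 m
Load 2 — triangular load w₀=14 kN/m (0→w₀ over full span):
  y_2 = -w₀x²(L-x)²(x+2L)/(120LEI) = -14·(10/3)²·(10-(10/3))²·((10/3)+2·10)/(120·10·10000) = -49/3645 m
Load 3 — point force P=18 kN at a=20/3 m (b=L-a=10/3):
  y_3 = -Pb²x²(3aL-(3a+b)x)/(6L³EI)  [x≤a] = -18·(10/3)²·(10/3)²·(3·(20/3)·10-(3·(20/3)+(10/3))·(10/3))/(6·10³·10000) = -11/2430 m
Superposition: y = Σ y_i = -371/7290 m ≈ -0.050892 m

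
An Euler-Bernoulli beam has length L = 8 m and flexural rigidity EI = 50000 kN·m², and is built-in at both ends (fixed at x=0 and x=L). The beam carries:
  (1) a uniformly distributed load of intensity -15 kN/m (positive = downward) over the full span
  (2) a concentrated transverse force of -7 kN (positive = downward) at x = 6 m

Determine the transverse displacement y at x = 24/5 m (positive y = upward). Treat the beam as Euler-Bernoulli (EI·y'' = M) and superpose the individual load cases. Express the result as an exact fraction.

y(24/5) = 4923/1562500 m

Load 1 — uniform load w=-15 kN/m over full span:
  y_1 = -wx²(L-x)²/(24EI) = -(-15)·(24/5)²·(8-(24/5))²/(24·50000) = 1152/390625 m
Load 2 — point force P=-7 kN at a=6 m (b=L-a=2):
  y_2 = -Pb²x²(3aL-(3a+b)x)/(6L³EI)  [x≤a] = -(-7)·2²·(24/5)²·(3·6·8-(3·6+2)·(24/5))/(6·8³·50000) = 63/312500 m
Superposition: y = Σ y_i = 4923/1562500 m ≈ 0.003151 m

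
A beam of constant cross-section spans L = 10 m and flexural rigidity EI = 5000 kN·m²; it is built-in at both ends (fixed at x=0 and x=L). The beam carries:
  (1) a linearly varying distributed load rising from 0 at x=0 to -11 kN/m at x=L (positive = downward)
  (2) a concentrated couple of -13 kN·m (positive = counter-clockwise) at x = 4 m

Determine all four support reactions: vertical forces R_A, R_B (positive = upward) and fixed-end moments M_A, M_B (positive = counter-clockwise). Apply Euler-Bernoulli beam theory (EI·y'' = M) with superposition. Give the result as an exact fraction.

R_A = -4593/250 kN, M_A = -2867/75 kN·m, R_B = -9157/250 kN, M_B = 1271/25 kN·m

Load 1 — triangular load w₀=-11 kN/m (0→w₀ over full span):
  R_A = 3w₀L/20 = 3·(-11)·10/20 = -33/2 kN
  M_A = w₀L²/30 = (-11)·10²/30 = -110/3 kN·m
  R_B = 7w₀L/20 = 7·(-11)·10/20 = -77/2 kN
  M_B = -w₀L²/20 = -(-11)·10²/20 = 55 kN·m
Load 2 — applied couple M₀=-13 kN·m at a=4 m (b=L-a=6):
  R_A = 6M₀ab/L³ = 6·(-13)·4·6/10³ = -234/125 kN
  M_A = M₀b(2a-b)/L² = (-13)·6·(2·4-6)/10² = -39/25 kN·m
  R_B = -6M₀ab/L³ = -6·(-13)·4·6/10³ = 234/125 kN
  M_B = M₀a(2b-a)/L² = (-13)·4·(2·6-4)/10² = -104/25 kN·m
Superposition: R_A = -4593/250 kN, M_A = -2867/75 kN·m, R_B = -9157/250 kN, M_B = 1271/25 kN·m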